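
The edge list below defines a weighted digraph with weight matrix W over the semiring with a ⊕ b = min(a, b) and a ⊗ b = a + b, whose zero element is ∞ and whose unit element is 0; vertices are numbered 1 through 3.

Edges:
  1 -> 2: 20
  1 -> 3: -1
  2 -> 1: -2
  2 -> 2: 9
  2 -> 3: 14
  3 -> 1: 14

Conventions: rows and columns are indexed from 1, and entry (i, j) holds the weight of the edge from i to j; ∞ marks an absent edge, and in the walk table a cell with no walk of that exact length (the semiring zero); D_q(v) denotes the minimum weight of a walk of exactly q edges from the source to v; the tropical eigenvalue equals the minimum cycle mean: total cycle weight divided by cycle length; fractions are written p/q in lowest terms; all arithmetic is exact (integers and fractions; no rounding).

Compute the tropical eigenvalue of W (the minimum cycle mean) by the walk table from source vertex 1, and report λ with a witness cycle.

q=0: [0, ∞, ∞]
q=1: [∞, 20, -1]
q=2: [13, 29, 34]
q=3: [27, 33, 12]
Optimal cycle mean attained by: cycle 1->3->1, total (-1) + 14, length 2.
Answer: λ = 13/2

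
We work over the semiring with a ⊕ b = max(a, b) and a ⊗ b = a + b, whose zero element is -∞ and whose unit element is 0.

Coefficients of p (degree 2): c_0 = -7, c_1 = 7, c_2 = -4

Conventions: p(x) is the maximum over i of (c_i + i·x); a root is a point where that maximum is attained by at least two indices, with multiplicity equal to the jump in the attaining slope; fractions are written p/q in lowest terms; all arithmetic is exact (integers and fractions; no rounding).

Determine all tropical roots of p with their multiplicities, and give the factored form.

hull edge (i=0, c=-7) to (i=1, c=7): slope 14, span 1
hull edge (i=1, c=7) to (i=2, c=-4): slope -11, span 1
Factored form: p(x) = -4 ⊗ (x ⊕ (-14)) ⊗ (x ⊕ 11)
Answer: roots = -14 (mult 1), 11 (mult 1)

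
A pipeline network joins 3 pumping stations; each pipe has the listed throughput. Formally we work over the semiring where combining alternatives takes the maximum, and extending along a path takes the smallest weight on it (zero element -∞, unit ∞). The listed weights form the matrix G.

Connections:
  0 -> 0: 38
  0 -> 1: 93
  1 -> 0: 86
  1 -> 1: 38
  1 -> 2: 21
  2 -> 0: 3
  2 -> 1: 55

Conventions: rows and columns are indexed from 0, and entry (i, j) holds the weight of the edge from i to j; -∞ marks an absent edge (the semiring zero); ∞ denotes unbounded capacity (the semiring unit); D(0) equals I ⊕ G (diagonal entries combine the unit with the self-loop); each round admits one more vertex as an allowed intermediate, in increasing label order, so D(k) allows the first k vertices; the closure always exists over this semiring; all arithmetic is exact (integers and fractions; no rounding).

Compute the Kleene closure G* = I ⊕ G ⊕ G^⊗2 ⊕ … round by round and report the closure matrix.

D(0):
  [∞, 93, -∞]
  [86, ∞, 21]
  [3, 55, ∞]
D(1):
  [∞, 93, -∞]
  [86, ∞, 21]
  [3, 55, ∞]
D(2):
  [∞, 93, 21]
  [86, ∞, 21]
  [55, 55, ∞]
D(3):
  [∞, 93, 21]
  [86, ∞, 21]
  [55, 55, ∞]
Answer: G* = [[∞, 93, 21], [86, ∞, 21], [55, 55, ∞]]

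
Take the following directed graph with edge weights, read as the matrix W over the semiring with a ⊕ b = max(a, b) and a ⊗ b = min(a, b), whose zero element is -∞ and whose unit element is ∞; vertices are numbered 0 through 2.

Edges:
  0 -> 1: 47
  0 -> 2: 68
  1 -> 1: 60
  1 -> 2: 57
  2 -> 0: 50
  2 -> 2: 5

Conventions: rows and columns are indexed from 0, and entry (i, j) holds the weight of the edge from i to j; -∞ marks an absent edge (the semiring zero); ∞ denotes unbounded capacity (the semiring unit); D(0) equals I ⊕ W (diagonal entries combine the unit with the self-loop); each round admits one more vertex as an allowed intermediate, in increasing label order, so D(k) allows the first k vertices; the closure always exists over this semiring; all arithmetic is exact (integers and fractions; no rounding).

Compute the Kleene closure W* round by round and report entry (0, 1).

D(0):
  [∞, 47, 68]
  [-∞, ∞, 57]
  [50, -∞, ∞]
D(1):
  [∞, 47, 68]
  [-∞, ∞, 57]
  [50, 47, ∞]
D(2):
  [∞, 47, 68]
  [-∞, ∞, 57]
  [50, 47, ∞]
D(3):
  [∞, 47, 68]
  [50, ∞, 57]
  [50, 47, ∞]
Answer: W*[0][1] = 47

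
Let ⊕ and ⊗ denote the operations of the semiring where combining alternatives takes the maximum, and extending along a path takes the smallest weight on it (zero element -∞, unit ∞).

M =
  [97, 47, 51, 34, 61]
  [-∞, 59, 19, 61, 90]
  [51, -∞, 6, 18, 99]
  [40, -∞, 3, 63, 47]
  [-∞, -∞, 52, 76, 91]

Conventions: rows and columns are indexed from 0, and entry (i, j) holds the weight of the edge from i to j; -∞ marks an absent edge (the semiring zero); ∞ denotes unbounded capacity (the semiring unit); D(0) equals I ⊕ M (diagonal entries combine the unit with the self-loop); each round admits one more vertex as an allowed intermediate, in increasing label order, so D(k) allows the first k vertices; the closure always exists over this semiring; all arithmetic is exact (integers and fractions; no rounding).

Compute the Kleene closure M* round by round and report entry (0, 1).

D(0):
  [∞, 47, 51, 34, 61]
  [-∞, ∞, 19, 61, 90]
  [51, -∞, ∞, 18, 99]
  [40, -∞, 3, ∞, 47]
  [-∞, -∞, 52, 76, ∞]
D(1):
  [∞, 47, 51, 34, 61]
  [-∞, ∞, 19, 61, 90]
  [51, 47, ∞, 34, 99]
  [40, 40, 40, ∞, 47]
  [-∞, -∞, 52, 76, ∞]
D(2):
  [∞, 47, 51, 47, 61]
  [-∞, ∞, 19, 61, 90]
  [51, 47, ∞, 47, 99]
  [40, 40, 40, ∞, 47]
  [-∞, -∞, 52, 76, ∞]
D(3):
  [∞, 47, 51, 47, 61]
  [19, ∞, 19, 61, 90]
  [51, 47, ∞, 47, 99]
  [40, 40, 40, ∞, 47]
  [51, 47, 52, 76, ∞]
D(4):
  [∞, 47, 51, 47, 61]
  [40, ∞, 40, 61, 90]
  [51, 47, ∞, 47, 99]
  [40, 40, 40, ∞, 47]
  [51, 47, 52, 76, ∞]
D(5):
  [∞, 47, 52, 61, 61]
  [51, ∞, 52, 76, 90]
  [51, 47, ∞, 76, 99]
  [47, 47, 47, ∞, 47]
  [51, 47, 52, 76, ∞]
Answer: M*[0][1] = 47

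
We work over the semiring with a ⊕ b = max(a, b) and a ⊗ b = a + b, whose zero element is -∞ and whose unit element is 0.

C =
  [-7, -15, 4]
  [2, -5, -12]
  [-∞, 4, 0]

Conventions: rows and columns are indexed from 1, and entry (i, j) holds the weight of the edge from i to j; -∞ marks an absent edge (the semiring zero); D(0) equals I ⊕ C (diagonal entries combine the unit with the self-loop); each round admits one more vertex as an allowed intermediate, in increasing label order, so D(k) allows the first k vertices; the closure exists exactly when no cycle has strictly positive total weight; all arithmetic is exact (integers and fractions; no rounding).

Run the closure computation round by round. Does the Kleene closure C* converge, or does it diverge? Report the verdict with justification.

D(0):
  [0, -15, 4]
  [2, 0, -12]
  [-∞, 4, 0]
D(1):
  [0, -15, 4]
  [2, 0, 6]
  [-∞, 4, 0]
Detection: at round 2, diagonal entry (3, 3) turns strictly positive.
Key observation: the cycle 3->2->1->3 has total weight 4 + 2 + 4, which is strictly positive.
Answer: DIVERGES — positive cycle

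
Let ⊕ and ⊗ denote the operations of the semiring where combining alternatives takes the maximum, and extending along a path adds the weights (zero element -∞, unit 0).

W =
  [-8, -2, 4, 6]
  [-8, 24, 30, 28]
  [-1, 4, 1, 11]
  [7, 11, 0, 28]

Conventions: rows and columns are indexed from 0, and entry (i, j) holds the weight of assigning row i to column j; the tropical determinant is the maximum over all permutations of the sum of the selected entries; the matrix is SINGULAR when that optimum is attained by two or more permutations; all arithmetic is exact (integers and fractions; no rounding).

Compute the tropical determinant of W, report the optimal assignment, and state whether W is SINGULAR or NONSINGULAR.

σ = (0, 1, 2, 3): (-8) + 24 + 1 + 28 = 45
σ = (0, 1, 3, 2): (-8) + 24 + 11 + 0 = 27
σ = (0, 2, 1, 3): (-8) + 30 + 4 + 28 = 54
σ = (0, 2, 3, 1): (-8) + 30 + 11 + 11 = 44
σ = (0, 3, 1, 2): (-8) + 28 + 4 + 0 = 24
σ = (0, 3, 2, 1): (-8) + 28 + 1 + 11 = 32
σ = (1, 0, 2, 3): (-2) + (-8) + 1 + 28 = 19
σ = (1, 0, 3, 2): (-2) + (-8) + 11 + 0 = 1
σ = (1, 2, 0, 3): (-2) + 30 + (-1) + 28 = 55
σ = (1, 2, 3, 0): (-2) + 30 + 11 + 7 = 46
σ = (1, 3, 0, 2): (-2) + 28 + (-1) + 0 = 25
σ = (1, 3, 2, 0): (-2) + 28 + 1 + 7 = 34
σ = (2, 0, 1, 3): 4 + (-8) + 4 + 28 = 28
σ = (2, 0, 3, 1): 4 + (-8) + 11 + 11 = 18
σ = (2, 1, 0, 3): 4 + 24 + (-1) + 28 = 55
σ = (2, 1, 3, 0): 4 + 24 + 11 + 7 = 46
σ = (2, 3, 0, 1): 4 + 28 + (-1) + 11 = 42
σ = (2, 3, 1, 0): 4 + 28 + 4 + 7 = 43
σ = (3, 0, 1, 2): 6 + (-8) + 4 + 0 = 2
σ = (3, 0, 2, 1): 6 + (-8) + 1 + 11 = 10
σ = (3, 1, 0, 2): 6 + 24 + (-1) + 0 = 29
σ = (3, 1, 2, 0): 6 + 24 + 1 + 7 = 38
σ = (3, 2, 0, 1): 6 + 30 + (-1) + 11 = 46
σ = (3, 2, 1, 0): 6 + 30 + 4 + 7 = 47
Optimal value attained by: σ = (1, 2, 0, 3).
Answer: det⊕(W) = 55; verdict: SINGULAR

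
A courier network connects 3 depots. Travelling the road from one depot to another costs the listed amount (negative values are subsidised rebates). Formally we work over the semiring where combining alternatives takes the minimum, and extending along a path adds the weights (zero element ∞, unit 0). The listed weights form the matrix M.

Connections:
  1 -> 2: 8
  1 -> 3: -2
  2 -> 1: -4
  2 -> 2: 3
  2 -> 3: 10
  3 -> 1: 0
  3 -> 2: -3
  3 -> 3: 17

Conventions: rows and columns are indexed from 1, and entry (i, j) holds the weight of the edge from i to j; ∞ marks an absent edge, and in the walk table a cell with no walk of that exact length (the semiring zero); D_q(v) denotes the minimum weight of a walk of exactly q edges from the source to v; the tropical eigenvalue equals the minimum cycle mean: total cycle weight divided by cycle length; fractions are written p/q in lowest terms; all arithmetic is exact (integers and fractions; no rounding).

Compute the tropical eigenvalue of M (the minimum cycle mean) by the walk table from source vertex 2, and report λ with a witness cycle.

q=0: [∞, 0, ∞]
q=1: [-4, 3, 10]
q=2: [-1, 4, -6]
q=3: [-6, -9, -3]
Optimal cycle mean attained by: cycle 1->3->2->1, total (-2) + (-3) + (-4), length 3.
Answer: λ = -3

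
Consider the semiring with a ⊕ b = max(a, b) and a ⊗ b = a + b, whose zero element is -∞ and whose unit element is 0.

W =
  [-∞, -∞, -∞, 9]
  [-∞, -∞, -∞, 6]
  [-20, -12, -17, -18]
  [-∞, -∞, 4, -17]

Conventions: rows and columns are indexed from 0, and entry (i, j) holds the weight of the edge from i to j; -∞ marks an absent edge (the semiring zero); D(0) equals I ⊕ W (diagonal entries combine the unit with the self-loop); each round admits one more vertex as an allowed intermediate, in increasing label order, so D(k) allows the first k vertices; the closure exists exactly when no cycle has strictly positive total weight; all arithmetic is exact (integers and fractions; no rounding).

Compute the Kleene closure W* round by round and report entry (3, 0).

D(0):
  [0, -∞, -∞, 9]
  [-∞, 0, -∞, 6]
  [-20, -12, 0, -18]
  [-∞, -∞, 4, 0]
D(1):
  [0, -∞, -∞, 9]
  [-∞, 0, -∞, 6]
  [-20, -12, 0, -11]
  [-∞, -∞, 4, 0]
D(2):
  [0, -∞, -∞, 9]
  [-∞, 0, -∞, 6]
  [-20, -12, 0, -6]
  [-∞, -∞, 4, 0]
D(3):
  [0, -∞, -∞, 9]
  [-∞, 0, -∞, 6]
  [-20, -12, 0, -6]
  [-16, -8, 4, 0]
D(4):
  [0, 1, 13, 9]
  [-10, 0, 10, 6]
  [-20, -12, 0, -6]
  [-16, -8, 4, 0]
Answer: W*[3][0] = -16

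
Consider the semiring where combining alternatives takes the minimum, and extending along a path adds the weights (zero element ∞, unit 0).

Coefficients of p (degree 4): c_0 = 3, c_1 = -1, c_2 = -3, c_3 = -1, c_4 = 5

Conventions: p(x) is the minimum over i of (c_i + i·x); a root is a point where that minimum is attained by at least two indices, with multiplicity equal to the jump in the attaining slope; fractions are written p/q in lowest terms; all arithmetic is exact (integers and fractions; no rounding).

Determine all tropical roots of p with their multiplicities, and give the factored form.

hull edge (i=0, c=3) to (i=1, c=-1): slope -4, span 1
hull edge (i=1, c=-1) to (i=2, c=-3): slope -2, span 1
hull edge (i=2, c=-3) to (i=3, c=-1): slope 2, span 1
hull edge (i=3, c=-1) to (i=4, c=5): slope 6, span 1
Factored form: p(x) = 5 ⊗ (x ⊕ (-6)) ⊗ (x ⊕ (-2)) ⊗ (x ⊕ 2) ⊗ (x ⊕ 4)
Answer: roots = -6 (mult 1), -2 (mult 1), 2 (mult 1), 4 (mult 1)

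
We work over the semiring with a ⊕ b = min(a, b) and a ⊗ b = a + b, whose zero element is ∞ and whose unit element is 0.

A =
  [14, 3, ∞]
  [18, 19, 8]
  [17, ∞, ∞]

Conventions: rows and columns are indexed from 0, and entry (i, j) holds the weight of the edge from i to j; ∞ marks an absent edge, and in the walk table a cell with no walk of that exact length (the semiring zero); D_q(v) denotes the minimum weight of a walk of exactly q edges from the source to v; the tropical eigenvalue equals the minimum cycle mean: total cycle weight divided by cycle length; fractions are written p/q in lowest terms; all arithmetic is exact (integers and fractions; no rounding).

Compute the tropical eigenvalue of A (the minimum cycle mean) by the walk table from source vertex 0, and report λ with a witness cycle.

q=0: [0, ∞, ∞]
q=1: [14, 3, ∞]
q=2: [21, 17, 11]
q=3: [28, 24, 25]
Optimal cycle mean attained by: cycle 0->1->2->0, total 3 + 8 + 17, length 3.
Answer: λ = 28/3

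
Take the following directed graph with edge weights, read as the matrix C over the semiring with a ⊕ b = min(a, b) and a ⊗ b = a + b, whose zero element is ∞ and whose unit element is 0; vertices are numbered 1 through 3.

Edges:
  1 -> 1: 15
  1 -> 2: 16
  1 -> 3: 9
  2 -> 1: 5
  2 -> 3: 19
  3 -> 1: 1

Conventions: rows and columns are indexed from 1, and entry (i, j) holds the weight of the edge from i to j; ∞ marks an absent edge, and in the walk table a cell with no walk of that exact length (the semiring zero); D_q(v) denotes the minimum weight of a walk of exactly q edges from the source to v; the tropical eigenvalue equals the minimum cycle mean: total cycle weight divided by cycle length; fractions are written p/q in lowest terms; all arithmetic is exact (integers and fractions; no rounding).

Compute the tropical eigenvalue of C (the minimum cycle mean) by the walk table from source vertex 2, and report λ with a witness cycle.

q=0: [∞, 0, ∞]
q=1: [5, ∞, 19]
q=2: [20, 21, 14]
q=3: [15, 36, 29]
Optimal cycle mean attained by: cycle 1->3->1, total 9 + 1, length 2.
Answer: λ = 5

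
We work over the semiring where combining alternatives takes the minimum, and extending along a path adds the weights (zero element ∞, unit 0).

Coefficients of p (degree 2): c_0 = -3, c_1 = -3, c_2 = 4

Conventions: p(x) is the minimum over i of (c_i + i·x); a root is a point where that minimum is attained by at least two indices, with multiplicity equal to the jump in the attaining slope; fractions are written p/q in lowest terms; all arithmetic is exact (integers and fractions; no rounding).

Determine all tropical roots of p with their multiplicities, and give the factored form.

hull edge (i=0, c=-3) to (i=1, c=-3): slope 0, span 1
hull edge (i=1, c=-3) to (i=2, c=4): slope 7, span 1
Factored form: p(x) = 4 ⊗ (x ⊕ (-7)) ⊗ (x ⊕ 0)
Answer: roots = -7 (mult 1), 0 (mult 1)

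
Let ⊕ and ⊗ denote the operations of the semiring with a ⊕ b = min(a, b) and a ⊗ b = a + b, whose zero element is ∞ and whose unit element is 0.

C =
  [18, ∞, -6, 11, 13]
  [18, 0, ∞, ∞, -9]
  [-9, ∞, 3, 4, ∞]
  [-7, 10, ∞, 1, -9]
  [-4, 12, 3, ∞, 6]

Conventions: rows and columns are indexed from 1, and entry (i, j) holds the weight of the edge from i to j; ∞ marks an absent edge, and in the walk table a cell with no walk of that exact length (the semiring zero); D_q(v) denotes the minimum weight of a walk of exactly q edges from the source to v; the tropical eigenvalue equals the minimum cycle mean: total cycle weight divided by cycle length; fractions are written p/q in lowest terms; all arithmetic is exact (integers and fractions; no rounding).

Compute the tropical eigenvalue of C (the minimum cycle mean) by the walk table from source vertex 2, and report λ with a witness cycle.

q=0: [∞, 0, ∞, ∞, ∞]
q=1: [18, 0, ∞, ∞, -9]
q=2: [-13, 0, -6, 29, -9]
q=3: [-15, 0, -19, -2, -9]
q=4: [-28, 0, -21, -15, -11]
q=5: [-30, -5, -34, -17, -24]
Optimal cycle mean attained by: cycle 1->3->1, total (-6) + (-9), length 2.
Answer: λ = -15/2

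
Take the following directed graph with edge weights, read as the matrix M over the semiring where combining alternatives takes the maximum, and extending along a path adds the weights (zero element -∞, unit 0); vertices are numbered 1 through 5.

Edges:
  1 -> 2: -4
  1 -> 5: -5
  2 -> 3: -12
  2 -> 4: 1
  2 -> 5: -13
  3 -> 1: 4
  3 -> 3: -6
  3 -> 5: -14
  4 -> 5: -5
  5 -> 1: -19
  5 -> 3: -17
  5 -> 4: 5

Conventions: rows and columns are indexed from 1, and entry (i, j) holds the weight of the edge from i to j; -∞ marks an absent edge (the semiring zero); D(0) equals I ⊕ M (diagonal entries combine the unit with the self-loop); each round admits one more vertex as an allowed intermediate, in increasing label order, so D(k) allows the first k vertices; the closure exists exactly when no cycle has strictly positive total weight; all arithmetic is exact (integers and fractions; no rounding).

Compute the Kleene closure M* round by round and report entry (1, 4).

D(0):
  [0, -4, -∞, -∞, -5]
  [-∞, 0, -12, 1, -13]
  [4, -∞, 0, -∞, -14]
  [-∞, -∞, -∞, 0, -5]
  [-19, -∞, -17, 5, 0]
D(1):
  [0, -4, -∞, -∞, -5]
  [-∞, 0, -12, 1, -13]
  [4, 0, 0, -∞, -1]
  [-∞, -∞, -∞, 0, -5]
  [-19, -23, -17, 5, 0]
D(2):
  [0, -4, -16, -3, -5]
  [-∞, 0, -12, 1, -13]
  [4, 0, 0, 1, -1]
  [-∞, -∞, -∞, 0, -5]
  [-19, -23, -17, 5, 0]
D(3):
  [0, -4, -16, -3, -5]
  [-8, 0, -12, 1, -13]
  [4, 0, 0, 1, -1]
  [-∞, -∞, -∞, 0, -5]
  [-13, -17, -17, 5, 0]
D(4):
  [0, -4, -16, -3, -5]
  [-8, 0, -12, 1, -4]
  [4, 0, 0, 1, -1]
  [-∞, -∞, -∞, 0, -5]
  [-13, -17, -17, 5, 0]
D(5):
  [0, -4, -16, 0, -5]
  [-8, 0, -12, 1, -4]
  [4, 0, 0, 4, -1]
  [-18, -22, -22, 0, -5]
  [-13, -17, -17, 5, 0]
Answer: M*[1][4] = 0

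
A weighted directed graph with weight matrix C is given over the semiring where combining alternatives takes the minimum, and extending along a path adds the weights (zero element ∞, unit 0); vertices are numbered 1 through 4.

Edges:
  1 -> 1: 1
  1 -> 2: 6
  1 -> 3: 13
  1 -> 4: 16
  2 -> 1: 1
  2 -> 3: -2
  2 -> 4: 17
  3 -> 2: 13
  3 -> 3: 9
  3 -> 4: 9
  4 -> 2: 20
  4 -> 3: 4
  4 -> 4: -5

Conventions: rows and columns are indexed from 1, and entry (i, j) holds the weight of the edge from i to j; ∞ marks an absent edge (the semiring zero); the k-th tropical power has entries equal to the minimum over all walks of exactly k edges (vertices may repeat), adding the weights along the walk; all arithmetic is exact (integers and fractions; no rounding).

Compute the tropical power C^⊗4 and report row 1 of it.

C^⊗2:
  [2, 7, 4, 11]
  [2, 7, 7, 7]
  [14, 22, 11, 4]
  [21, 15, -1, -10]
C^⊗3:
  [3, 8, 5, 6]
  [3, 8, 5, 2]
  [15, 20, 8, -1]
  [16, 10, -6, -15]
C^⊗4:
  [4, 9, 6, 1]
  [4, 9, 6, -3]
  [16, 19, 3, -6]
  [11, 5, -11, -20]
Answer: row 1 of C^⊗4 = [4, 9, 6, 1]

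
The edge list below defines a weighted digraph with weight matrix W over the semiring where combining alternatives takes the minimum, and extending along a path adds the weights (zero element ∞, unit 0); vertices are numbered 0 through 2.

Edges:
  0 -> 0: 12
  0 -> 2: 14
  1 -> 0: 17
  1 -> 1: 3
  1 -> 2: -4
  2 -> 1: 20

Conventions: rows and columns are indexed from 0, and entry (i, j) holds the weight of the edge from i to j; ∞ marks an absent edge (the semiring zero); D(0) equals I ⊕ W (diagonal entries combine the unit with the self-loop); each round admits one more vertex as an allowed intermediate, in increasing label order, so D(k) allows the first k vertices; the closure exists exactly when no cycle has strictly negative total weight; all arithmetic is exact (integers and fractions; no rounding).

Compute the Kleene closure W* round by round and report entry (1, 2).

D(0):
  [0, ∞, 14]
  [17, 0, -4]
  [∞, 20, 0]
D(1):
  [0, ∞, 14]
  [17, 0, -4]
  [∞, 20, 0]
D(2):
  [0, ∞, 14]
  [17, 0, -4]
  [37, 20, 0]
D(3):
  [0, 34, 14]
  [17, 0, -4]
  [37, 20, 0]
Answer: W*[1][2] = -4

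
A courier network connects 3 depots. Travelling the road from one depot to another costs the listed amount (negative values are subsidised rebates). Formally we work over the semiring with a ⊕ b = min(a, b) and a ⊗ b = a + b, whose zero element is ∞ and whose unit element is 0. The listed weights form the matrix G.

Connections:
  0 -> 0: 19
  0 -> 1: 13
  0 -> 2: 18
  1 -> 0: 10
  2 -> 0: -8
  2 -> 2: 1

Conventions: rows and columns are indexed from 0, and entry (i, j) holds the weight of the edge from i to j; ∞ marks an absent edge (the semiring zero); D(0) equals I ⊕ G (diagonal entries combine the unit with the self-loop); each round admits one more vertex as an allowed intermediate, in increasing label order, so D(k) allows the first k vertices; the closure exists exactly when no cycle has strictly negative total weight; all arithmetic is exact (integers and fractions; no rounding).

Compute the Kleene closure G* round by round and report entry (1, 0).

D(0):
  [0, 13, 18]
  [10, 0, ∞]
  [-8, ∞, 0]
D(1):
  [0, 13, 18]
  [10, 0, 28]
  [-8, 5, 0]
D(2):
  [0, 13, 18]
  [10, 0, 28]
  [-8, 5, 0]
D(3):
  [0, 13, 18]
  [10, 0, 28]
  [-8, 5, 0]
Answer: G*[1][0] = 10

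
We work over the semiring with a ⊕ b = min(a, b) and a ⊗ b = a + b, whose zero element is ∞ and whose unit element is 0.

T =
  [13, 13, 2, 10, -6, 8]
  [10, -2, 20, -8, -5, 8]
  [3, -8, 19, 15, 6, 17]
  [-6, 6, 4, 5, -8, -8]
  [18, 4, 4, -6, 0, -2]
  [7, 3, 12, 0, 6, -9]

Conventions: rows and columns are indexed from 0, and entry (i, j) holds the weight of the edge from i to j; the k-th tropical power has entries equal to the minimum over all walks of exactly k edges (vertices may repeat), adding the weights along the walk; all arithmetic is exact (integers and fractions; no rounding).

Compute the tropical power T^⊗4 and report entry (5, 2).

T^⊗2:
  [4, -6, -2, -12, -6, -8]
  [-14, -4, -4, -11, -16, -16]
  [2, -10, 5, -16, -13, 0]
  [-1, -5, -4, -14, -12, -17]
  [-12, -4, -2, -6, -14, -14]
  [-6, -6, 3, -9, -8, -18]
T^⊗3:
  [-18, -10, -8, -14, -20, -20]
  [-17, -13, -12, -22, -20, -25]
  [-22, -12, -12, -19, -24, -24]
  [-20, -14, -10, -18, -22, -26]
  [-12, -11, -10, -20, -18, -23]
  [-15, -15, -6, -18, -17, -27]
T^⊗4:
  [-20, -17, -16, -26, -24, -29]
  [-28, -22, -18, -26, -30, -34]
  [-25, -21, -20, -30, -28, -33]
  [-24, -23, -18, -28, -26, -35]
  [-26, -20, -16, -24, -28, -32]
  [-24, -24, -15, -27, -26, -36]
Key observation: the optimum is the walk 5->5->5->5->2, with weight (-9) + (-9) + (-9) + 12 = -15.
Optimal value attained by: walk 5->5->5->5->2.
Answer: (T^⊗4)[5][2] = -15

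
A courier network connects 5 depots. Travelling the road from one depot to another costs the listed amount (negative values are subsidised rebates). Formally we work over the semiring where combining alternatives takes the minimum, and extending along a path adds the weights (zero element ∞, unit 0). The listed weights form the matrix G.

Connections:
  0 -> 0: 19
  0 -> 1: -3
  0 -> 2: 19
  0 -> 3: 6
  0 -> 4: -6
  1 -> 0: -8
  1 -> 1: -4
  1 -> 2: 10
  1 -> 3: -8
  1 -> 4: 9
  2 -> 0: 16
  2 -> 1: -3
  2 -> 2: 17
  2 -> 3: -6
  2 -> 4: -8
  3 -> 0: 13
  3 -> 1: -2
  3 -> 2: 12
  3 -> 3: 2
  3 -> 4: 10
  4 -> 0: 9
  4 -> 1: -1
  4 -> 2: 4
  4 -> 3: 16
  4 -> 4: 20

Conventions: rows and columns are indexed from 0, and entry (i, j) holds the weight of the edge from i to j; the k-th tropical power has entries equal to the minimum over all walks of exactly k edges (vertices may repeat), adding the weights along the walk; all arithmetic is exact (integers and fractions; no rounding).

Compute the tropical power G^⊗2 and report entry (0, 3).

G^⊗2:
  [-11, -7, -2, -11, 6]
  [-12, -11, 4, -12, -14]
  [-11, -9, -4, -11, 4]
  [-10, -6, 8, -10, 4]
  [-9, -5, 9, -9, -4]
Key observation: the optimum is the walk 0->1->3, with weight (-3) + (-8) = -11.
Optimal value attained by: walk 0->1->3.
Answer: (G^⊗2)[0][3] = -11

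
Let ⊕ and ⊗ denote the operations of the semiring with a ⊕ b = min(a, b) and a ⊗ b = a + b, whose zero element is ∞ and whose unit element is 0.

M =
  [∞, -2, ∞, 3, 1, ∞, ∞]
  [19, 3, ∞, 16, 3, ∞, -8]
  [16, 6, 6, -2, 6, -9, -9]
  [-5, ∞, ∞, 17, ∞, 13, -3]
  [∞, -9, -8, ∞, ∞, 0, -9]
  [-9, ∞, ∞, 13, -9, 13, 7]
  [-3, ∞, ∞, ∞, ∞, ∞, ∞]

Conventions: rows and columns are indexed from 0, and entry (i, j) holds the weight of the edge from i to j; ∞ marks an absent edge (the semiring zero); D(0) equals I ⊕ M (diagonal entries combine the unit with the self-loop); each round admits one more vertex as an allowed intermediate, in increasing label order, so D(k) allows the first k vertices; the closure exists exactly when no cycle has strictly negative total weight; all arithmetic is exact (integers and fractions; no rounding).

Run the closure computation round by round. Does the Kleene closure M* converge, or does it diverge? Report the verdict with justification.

D(0):
  [0, -2, ∞, 3, 1, ∞, ∞]
  [19, 0, ∞, 16, 3, ∞, -8]
  [16, 6, 0, -2, 6, -9, -9]
  [-5, ∞, ∞, 0, ∞, 13, -3]
  [∞, -9, -8, ∞, 0, 0, -9]
  [-9, ∞, ∞, 13, -9, 0, 7]
  [-3, ∞, ∞, ∞, ∞, ∞, 0]
Detection: at round 1, diagonal entry (3, 3) turns strictly negative.
Key observation: the cycle 3->0->3 has total weight (-5) + 3, which is strictly negative.
Answer: DIVERGES — negative cycle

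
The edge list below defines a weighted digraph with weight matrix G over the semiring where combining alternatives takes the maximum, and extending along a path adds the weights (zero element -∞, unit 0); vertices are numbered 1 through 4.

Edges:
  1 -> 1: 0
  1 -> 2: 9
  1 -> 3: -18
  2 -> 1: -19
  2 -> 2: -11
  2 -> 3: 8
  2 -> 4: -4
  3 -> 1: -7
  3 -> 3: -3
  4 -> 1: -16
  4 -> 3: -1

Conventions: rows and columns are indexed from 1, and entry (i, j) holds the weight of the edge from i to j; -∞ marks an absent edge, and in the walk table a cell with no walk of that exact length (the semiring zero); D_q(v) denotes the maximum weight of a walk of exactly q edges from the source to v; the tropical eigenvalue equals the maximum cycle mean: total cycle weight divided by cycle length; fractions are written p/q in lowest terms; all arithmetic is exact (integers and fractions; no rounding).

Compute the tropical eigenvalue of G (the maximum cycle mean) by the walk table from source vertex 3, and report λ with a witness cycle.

q=0: [-∞, -∞, 0, -∞]
q=1: [-7, -∞, -3, -∞]
q=2: [-7, 2, -6, -∞]
q=3: [-7, 2, 10, -2]
q=4: [3, 2, 10, -2]
Optimal cycle mean attained by: cycle 1->2->3->1, total 9 + 8 + (-7), length 3.
Answer: λ = 10/3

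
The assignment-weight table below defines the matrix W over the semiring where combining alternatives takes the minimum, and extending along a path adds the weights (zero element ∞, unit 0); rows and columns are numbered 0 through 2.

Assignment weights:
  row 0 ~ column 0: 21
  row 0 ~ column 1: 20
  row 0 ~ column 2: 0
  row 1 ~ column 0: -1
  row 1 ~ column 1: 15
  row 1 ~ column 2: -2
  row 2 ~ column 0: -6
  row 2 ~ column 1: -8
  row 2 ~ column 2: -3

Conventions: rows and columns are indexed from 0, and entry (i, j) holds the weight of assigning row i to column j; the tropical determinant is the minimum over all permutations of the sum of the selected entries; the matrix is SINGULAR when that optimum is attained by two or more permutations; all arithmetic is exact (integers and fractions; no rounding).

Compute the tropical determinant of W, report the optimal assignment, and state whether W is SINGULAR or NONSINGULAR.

σ = (0, 1, 2): 21 + 15 + (-3) = 33
σ = (0, 2, 1): 21 + (-2) + (-8) = 11
σ = (1, 0, 2): 20 + (-1) + (-3) = 16
σ = (1, 2, 0): 20 + (-2) + (-6) = 12
σ = (2, 0, 1): 0 + (-1) + (-8) = -9
σ = (2, 1, 0): 0 + 15 + (-6) = 9
Optimal value attained by: σ = (2, 0, 1).
Answer: det⊕(W) = -9; verdict: NONSINGULAR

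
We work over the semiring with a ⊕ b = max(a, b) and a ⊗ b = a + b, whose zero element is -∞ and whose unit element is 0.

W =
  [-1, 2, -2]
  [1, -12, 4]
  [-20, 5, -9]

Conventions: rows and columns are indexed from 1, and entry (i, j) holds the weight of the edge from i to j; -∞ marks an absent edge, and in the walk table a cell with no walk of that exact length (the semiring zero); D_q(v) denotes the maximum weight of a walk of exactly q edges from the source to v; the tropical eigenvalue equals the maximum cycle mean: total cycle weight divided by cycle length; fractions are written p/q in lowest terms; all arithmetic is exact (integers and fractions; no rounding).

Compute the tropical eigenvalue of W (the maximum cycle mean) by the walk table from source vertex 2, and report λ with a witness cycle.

q=0: [-∞, 0, -∞]
q=1: [1, -12, 4]
q=2: [0, 9, -1]
q=3: [10, 4, 13]
Optimal cycle mean attained by: cycle 2->3->2, total 4 + 5, length 2.
Answer: λ = 9/2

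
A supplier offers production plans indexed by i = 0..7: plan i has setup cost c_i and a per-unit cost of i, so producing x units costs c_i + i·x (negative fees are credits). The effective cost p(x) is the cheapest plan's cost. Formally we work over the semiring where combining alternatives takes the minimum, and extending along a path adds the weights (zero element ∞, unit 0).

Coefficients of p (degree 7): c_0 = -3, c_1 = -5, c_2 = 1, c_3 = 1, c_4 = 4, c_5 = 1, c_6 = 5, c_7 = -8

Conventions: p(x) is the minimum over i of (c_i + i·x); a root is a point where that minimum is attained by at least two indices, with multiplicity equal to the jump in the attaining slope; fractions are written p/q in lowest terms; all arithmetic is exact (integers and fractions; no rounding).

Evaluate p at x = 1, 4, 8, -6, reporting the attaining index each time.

p(1) = min(-3+0·1=-3, -5+1·1=-4, 1+2·1=3, 1+3·1=4, 4+4·1=8, 1+5·1=6, 5+6·1=11, -8+7·1=-1) = -4 (attained by i=1)
p(4) = min(-3+0·4=-3, -5+1·4=-1, 1+2·4=9, 1+3·4=13, 4+4·4=20, 1+5·4=21, 5+6·4=29, -8+7·4=20) = -3 (attained by i=0)
p(8) = min(-3+0·8=-3, -5+1·8=3, 1+2·8=17, 1+3·8=25, 4+4·8=36, 1+5·8=41, 5+6·8=53, -8+7·8=48) = -3 (attained by i=0)
p(-6) = min(-3+0·(-6)=-3, -5+1·(-6)=-11, 1+2·(-6)=-11, 1+3·(-6)=-17, 4+4·(-6)=-20, 1+5·(-6)=-29, 5+6·(-6)=-31, -8+7·(-6)=-50) = -50 (attained by i=7)
Answer: p(1) = -4; p(4) = -3; p(8) = -3; p(-6) = -50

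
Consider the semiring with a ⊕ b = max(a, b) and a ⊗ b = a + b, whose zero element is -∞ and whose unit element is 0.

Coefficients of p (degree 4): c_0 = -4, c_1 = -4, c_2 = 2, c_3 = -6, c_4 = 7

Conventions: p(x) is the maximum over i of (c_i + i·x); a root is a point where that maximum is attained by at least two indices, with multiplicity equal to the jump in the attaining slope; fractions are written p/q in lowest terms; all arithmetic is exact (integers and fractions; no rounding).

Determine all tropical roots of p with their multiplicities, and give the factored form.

hull edge (i=0, c=-4) to (i=2, c=2): slope 3, span 2
hull edge (i=2, c=2) to (i=4, c=7): slope 5/2, span 2
Factored form: p(x) = 7 ⊗ (x ⊕ (-3)) ⊗ (x ⊕ (-3)) ⊗ (x ⊕ (-5/2)) ⊗ (x ⊕ (-5/2))
Answer: roots = -3 (mult 2), -5/2 (mult 2)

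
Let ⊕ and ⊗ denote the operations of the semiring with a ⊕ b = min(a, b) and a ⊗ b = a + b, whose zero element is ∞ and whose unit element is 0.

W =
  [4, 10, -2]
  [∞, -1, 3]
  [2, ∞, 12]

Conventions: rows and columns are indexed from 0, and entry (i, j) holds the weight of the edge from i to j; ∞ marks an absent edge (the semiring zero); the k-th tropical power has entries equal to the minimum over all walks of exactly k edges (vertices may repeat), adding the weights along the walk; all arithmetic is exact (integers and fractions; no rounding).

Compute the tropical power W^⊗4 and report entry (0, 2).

W^⊗2:
  [0, 9, 2]
  [5, -2, 2]
  [6, 12, 0]
W^⊗3:
  [4, 8, -2]
  [4, -3, 1]
  [2, 11, 4]
W^⊗4:
  [0, 7, 2]
  [3, -4, 0]
  [6, 10, 0]
Key observation: the optimum is the walk 0->0->2->0->2, with weight 4 + (-2) + 2 + (-2) = 2.
Optimal value attained by: walk 0->0->2->0->2.
Answer: (W^⊗4)[0][2] = 2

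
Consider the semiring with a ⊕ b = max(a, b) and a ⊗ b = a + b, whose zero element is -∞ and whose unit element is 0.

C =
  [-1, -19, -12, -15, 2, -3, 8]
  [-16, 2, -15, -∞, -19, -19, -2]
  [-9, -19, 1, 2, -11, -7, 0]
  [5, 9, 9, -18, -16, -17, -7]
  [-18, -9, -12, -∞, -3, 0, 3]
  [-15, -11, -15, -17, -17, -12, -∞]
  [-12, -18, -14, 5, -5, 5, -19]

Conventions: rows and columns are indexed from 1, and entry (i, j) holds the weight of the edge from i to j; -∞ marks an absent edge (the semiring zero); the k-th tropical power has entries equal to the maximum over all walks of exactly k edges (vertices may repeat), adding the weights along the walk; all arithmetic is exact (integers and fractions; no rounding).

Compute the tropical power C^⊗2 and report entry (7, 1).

C^⊗2:
  [-2, -6, -6, 13, 3, 13, 7]
  [-14, 4, -13, 3, -7, 3, 0]
  [7, 11, 11, 5, -5, 5, 1]
  [4, 11, 10, 11, 7, 2, 13]
  [-9, -7, -11, 8, -2, 8, 0]
  [-12, -8, -8, -13, -13, -17, -7]
  [10, 14, 14, -12, -8, -5, -2]
Key observation: the optimum is the walk 7->4->1, with weight 5 + 5 = 10.
Optimal value attained by: walk 7->4->1.
Answer: (C^⊗2)[7][1] = 10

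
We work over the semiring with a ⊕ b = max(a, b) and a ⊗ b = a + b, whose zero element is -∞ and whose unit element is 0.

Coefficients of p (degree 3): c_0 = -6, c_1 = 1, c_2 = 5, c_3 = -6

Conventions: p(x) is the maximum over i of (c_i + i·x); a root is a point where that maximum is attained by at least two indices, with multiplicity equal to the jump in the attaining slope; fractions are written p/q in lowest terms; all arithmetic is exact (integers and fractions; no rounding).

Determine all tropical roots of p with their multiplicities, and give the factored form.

hull edge (i=0, c=-6) to (i=1, c=1): slope 7, span 1
hull edge (i=1, c=1) to (i=2, c=5): slope 4, span 1
hull edge (i=2, c=5) to (i=3, c=-6): slope -11, span 1
Factored form: p(x) = -6 ⊗ (x ⊕ (-7)) ⊗ (x ⊕ (-4)) ⊗ (x ⊕ 11)
Answer: roots = -7 (mult 1), -4 (mult 1), 11 (mult 1)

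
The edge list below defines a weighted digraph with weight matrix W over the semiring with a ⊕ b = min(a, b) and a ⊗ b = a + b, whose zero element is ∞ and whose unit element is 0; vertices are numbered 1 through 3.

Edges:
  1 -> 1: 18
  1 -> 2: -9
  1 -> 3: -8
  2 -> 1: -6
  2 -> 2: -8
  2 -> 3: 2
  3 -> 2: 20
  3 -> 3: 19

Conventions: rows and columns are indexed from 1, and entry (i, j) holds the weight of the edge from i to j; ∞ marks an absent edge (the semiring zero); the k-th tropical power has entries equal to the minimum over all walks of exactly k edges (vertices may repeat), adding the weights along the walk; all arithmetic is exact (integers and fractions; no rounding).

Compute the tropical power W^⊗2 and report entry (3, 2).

W^⊗2:
  [-15, -17, -7]
  [-14, -16, -14]
  [14, 12, 22]
Key observation: the optimum is the walk 3->2->2, with weight 20 + (-8) = 12.
Optimal value attained by: walk 3->2->2.
Answer: (W^⊗2)[3][2] = 12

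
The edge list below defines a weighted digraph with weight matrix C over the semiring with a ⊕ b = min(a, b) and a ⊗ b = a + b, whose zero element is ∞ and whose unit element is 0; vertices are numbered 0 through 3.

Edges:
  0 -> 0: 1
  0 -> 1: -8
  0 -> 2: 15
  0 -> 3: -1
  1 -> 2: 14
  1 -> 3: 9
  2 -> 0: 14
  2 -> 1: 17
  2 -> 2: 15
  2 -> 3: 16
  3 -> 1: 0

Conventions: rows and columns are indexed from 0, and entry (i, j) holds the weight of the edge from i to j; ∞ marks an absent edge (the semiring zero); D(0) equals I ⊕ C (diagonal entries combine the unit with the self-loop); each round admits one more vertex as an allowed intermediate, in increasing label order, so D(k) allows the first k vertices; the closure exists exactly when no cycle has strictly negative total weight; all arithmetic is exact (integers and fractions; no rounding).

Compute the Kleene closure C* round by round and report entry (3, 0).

D(0):
  [0, -8, 15, -1]
  [∞, 0, 14, 9]
  [14, 17, 0, 16]
  [∞, 0, ∞, 0]
D(1):
  [0, -8, 15, -1]
  [∞, 0, 14, 9]
  [14, 6, 0, 13]
  [∞, 0, ∞, 0]
D(2):
  [0, -8, 6, -1]
  [∞, 0, 14, 9]
  [14, 6, 0, 13]
  [∞, 0, 14, 0]
D(3):
  [0, -8, 6, -1]
  [28, 0, 14, 9]
  [14, 6, 0, 13]
  [28, 0, 14, 0]
D(4):
  [0, -8, 6, -1]
  [28, 0, 14, 9]
  [14, 6, 0, 13]
  [28, 0, 14, 0]
Answer: C*[3][0] = 28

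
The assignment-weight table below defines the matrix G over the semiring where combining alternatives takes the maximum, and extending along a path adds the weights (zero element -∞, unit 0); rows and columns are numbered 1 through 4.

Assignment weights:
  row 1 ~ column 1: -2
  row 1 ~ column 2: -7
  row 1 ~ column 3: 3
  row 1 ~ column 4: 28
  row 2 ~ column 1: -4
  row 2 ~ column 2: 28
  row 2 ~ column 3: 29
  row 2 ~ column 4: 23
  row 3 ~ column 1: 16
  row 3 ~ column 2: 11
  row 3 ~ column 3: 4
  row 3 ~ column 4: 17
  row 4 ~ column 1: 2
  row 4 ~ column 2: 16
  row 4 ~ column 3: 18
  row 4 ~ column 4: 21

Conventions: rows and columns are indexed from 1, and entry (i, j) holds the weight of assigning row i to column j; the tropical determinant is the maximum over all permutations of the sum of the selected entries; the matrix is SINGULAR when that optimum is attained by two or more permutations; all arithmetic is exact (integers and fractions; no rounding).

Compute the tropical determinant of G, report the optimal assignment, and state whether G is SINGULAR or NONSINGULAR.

σ = (1, 2, 3, 4): (-2) + 28 + 4 + 21 = 51
σ = (1, 2, 4, 3): (-2) + 28 + 17 + 18 = 61
σ = (1, 3, 2, 4): (-2) + 29 + 11 + 21 = 59
σ = (1, 3, 4, 2): (-2) + 29 + 17 + 16 = 60
σ = (1, 4, 2, 3): (-2) + 23 + 11 + 18 = 50
σ = (1, 4, 3, 2): (-2) + 23 + 4 + 16 = 41
σ = (2, 1, 3, 4): (-7) + (-4) + 4 + 21 = 14
σ = (2, 1, 4, 3): (-7) + (-4) + 17 + 18 = 24
σ = (2, 3, 1, 4): (-7) + 29 + 16 + 21 = 59
σ = (2, 3, 4, 1): (-7) + 29 + 17 + 2 = 41
σ = (2, 4, 1, 3): (-7) + 23 + 16 + 18 = 50
σ = (2, 4, 3, 1): (-7) + 23 + 4 + 2 = 22
σ = (3, 1, 2, 4): 3 + (-4) + 11 + 21 = 31
σ = (3, 1, 4, 2): 3 + (-4) + 17 + 16 = 32
σ = (3, 2, 1, 4): 3 + 28 + 16 + 21 = 68
σ = (3, 2, 4, 1): 3 + 28 + 17 + 2 = 50
σ = (3, 4, 1, 2): 3 + 23 + 16 + 16 = 58
σ = (3, 4, 2, 1): 3 + 23 + 11 + 2 = 39
σ = (4, 1, 2, 3): 28 + (-4) + 11 + 18 = 53
σ = (4, 1, 3, 2): 28 + (-4) + 4 + 16 = 44
σ = (4, 2, 1, 3): 28 + 28 + 16 + 18 = 90
σ = (4, 2, 3, 1): 28 + 28 + 4 + 2 = 62
σ = (4, 3, 1, 2): 28 + 29 + 16 + 16 = 89
σ = (4, 3, 2, 1): 28 + 29 + 11 + 2 = 70
Optimal value attained by: σ = (4, 2, 1, 3).
Answer: det⊕(G) = 90; verdict: NONSINGULAR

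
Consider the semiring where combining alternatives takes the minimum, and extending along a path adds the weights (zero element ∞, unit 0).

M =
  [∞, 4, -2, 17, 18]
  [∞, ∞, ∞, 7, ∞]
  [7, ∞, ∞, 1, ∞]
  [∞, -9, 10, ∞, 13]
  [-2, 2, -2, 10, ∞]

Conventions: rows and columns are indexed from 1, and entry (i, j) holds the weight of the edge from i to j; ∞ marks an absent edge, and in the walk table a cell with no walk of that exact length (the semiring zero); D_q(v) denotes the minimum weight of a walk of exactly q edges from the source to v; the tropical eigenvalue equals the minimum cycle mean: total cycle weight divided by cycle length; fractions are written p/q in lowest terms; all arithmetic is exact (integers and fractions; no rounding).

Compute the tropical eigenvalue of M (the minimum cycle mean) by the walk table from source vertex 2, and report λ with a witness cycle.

q=0: [∞, 0, ∞, ∞, ∞]
q=1: [∞, ∞, ∞, 7, ∞]
q=2: [∞, -2, 17, ∞, 20]
q=3: [18, 22, 18, 5, ∞]
q=4: [25, -4, 15, 19, 18]
q=5: [16, 10, 16, 3, 32]
Optimal cycle mean attained by: cycle 2->4->2, total 7 + (-9), length 2.
Answer: λ = -1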